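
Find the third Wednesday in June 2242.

June 15, 2242

June 1, 2242 is a Wednesday.
The first Wednesday is therefore June 1 (same day).
The third Wednesday is 1 + 2×7 = June 15.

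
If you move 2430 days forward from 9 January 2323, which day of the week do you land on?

First find the weekday of Jan 9, 2323. Doomsday rule: the anchor day for the 2300s is Wednesday. For year 23: 23÷12 = 1 r 11, and 11÷4 = 2, so 1+11+2 = 14.
Wednesday + 14 ≡ Wednesday — that's 2323's doomsday.
In January the doomsday date is Jan 3 (2323 is not a leap year).
Jan 9 is 6 days after Jan 3; 6 mod 7 = 6, so Wednesday + 6 = Tuesday.
2430 mod 7 = 1, so 2430 days after a Tuesday is Tuesday + 1 = Wednesday.

Wednesday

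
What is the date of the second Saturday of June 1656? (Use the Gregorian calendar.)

June 1, 1656 is a Thursday.
The first Saturday is therefore June 3 (2 days later).
The second Saturday is 3 + 1×7 = June 10.

June 10, 1656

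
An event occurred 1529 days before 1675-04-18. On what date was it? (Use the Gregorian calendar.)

−365 (one year) → Apr 18, 1674 (1164 left).
−365 (one year) → Apr 18, 1673 (799 left).
−365 (one year) → Apr 18, 1672 (434 left).
−366 (one year; includes Feb 29, 1672) → Apr 18, 1671 (68 left).
−18 → Mar 31, 1671 (end of Mar, 31 days; 50 left).
−31 → Feb 28, 1671 (end of Feb, 28 days; 19 left).
−19 → Feb 9, 1671.

February 9, 1671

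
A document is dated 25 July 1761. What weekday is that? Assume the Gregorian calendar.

Saturday

Doomsday rule: the anchor day for the 1700s is Sunday. For year 61: 61÷12 = 5 r 1, and 1÷4 = 0, so 5+1+0 = 6.
Sunday + 6 ≡ Saturday — that's 1761's doomsday.
In July the doomsday date is Jul 11.
Jul 25 is 14 days after Jul 11; 14 mod 7 = 0, so Saturday + 0 = Saturday.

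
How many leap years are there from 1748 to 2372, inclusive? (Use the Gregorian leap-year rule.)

Multiples of 4 in [1748,2372]: 157.
Of those, multiples of 100: 6 (not leap unless ÷400).
Multiples of 400: 1.
Leap years = 157 − 6 + 1 = 152.

152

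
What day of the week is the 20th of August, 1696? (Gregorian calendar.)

Doomsday rule: the anchor day for the 1600s is Tuesday. For year 96: 96÷12 = 8 r 0, and 0÷4 = 0, so 8+0+0 = 8.
Tuesday + 8 ≡ Wednesday — that's 1696's doomsday.
In August the doomsday date is Aug 8.
Aug 20 is 12 days after Aug 8; 12 mod 7 = 5, so Wednesday + 5 = Monday.

Monday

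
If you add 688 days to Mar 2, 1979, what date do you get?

January 18, 1981

+366 (one year; includes Feb 29, 1980) → Mar 2, 1980 (322 left).
Mar has 31 days: +30 → Apr 1, 1980 (292 left).
Apr has 30 days: +30 → May 1, 1980 (262 left).
May has 31 days: +31 → Jun 1, 1980 (231 left).
Jun has 30 days: +30 → Jul 1, 1980 (201 left).
Jul has 31 days: +31 → Aug 1, 1980 (170 left).
Aug has 31 days: +31 → Sep 1, 1980 (139 left).
Sep has 30 days: +30 → Oct 1, 1980 (109 left).
Oct has 31 days: +31 → Nov 1, 1980 (78 left).
Nov has 30 days: +30 → Dec 1, 1980 (48 left).
Dec has 31 days: +31 → Jan 1, 1981 (17 left).
+17 → Jan 18, 1981.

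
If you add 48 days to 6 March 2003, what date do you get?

April 23, 2003

Mar has 31 days: +26 → Apr 1, 2003 (22 left).
+22 → Apr 23, 2003.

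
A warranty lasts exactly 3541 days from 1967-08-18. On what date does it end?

April 28, 1977

+366 (one year; includes Feb 29, 1968) → Aug 18, 1968 (3175 left).
+365 (one year) → Aug 18, 1969 (2810 left).
+365 (one year) → Aug 18, 1970 (2445 left).
+365 (one year) → Aug 18, 1971 (2080 left).
+366 (one year; includes Feb 29, 1972) → Aug 18, 1972 (1714 left).
+365 (one year) → Aug 18, 1973 (1349 left).
+365 (one year) → Aug 18, 1974 (984 left).
+365 (one year) → Aug 18, 1975 (619 left).
+366 (one year; includes Feb 29, 1976) → Aug 18, 1976 (253 left).
Aug has 31 days: +14 → Sep 1, 1976 (239 left).
Sep has 30 days: +30 → Oct 1, 1976 (209 left).
Oct has 31 days: +31 → Nov 1, 1976 (178 left).
Nov has 30 days: +30 → Dec 1, 1976 (148 left).
Dec has 31 days: +31 → Jan 1, 1977 (117 left).
Jan has 31 days: +31 → Feb 1, 1977 (86 left).
Feb has 28 days: +28 → Mar 1, 1977 (58 left).
Mar has 31 days: +31 → Apr 1, 1977 (27 left).
+27 → Apr 28, 1977.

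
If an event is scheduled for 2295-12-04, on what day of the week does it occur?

Wednesday

Doomsday rule: the anchor day for the 2200s is Friday. For year 95: 95÷12 = 7 r 11, and 11÷4 = 2, so 7+11+2 = 20.
Friday + 20 ≡ Thursday — that's 2295's doomsday.
In December the doomsday date is Dec 12.
Dec 4 is 8 days before Dec 12; 8 mod 7 = 1, so Thursday − 1 = Wednesday.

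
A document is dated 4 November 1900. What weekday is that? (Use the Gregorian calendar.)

Doomsday rule: the anchor day for the 1900s is Wednesday. For year 00: 0÷12 = 0 r 0, and 0÷4 = 0, so 0+0+0 = 0.
Wednesday + 0 ≡ Wednesday — that's 1900's doomsday.
In November the doomsday date is Nov 7.
Nov 4 is 3 days before Nov 7; 3 mod 7 = 3, so Wednesday − 3 = Sunday.

Sunday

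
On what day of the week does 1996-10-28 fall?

January 1, 1996 is a Monday.
Jan 1, 1996 → Feb 1, 1996: 31 days (January has 31).
Feb 1, 1996 → Mar 1, 1996: 29 days (February has 29).
Mar 1, 1996 → Apr 1, 1996: 31 days (March has 31).
Apr 1, 1996 → May 1, 1996: 30 days (April has 30).
May 1, 1996 → Jun 1, 1996: 31 days (May has 31).
Jun 1, 1996 → Jul 1, 1996: 30 days (June has 30).
Jul 1, 1996 → Aug 1, 1996: 31 days (July has 31).
Aug 1, 1996 → Sep 1, 1996: 31 days (August has 31).
Sep 1, 1996 → Oct 1, 1996: 30 days (September has 30).
Oct 1, 1996 → Oct 28, 1996: 27 days.
Total: 301 days.
301 mod 7 = 0, so Monday + 0 = Monday.

Monday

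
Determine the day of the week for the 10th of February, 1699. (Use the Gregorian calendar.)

Doomsday rule: the anchor day for the 1600s is Tuesday. For year 99: 99÷12 = 8 r 3, and 3÷4 = 0, so 8+3+0 = 11.
Tuesday + 11 ≡ Saturday — that's 1699's doomsday.
In February the doomsday date is Feb 28 (1699 is not a leap year).
Feb 10 is 18 days before Feb 28; 18 mod 7 = 4, so Saturday − 4 = Tuesday.

Tuesday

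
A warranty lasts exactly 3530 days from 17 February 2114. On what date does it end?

+365 (one year) → Feb 17, 2115 (3165 left).
+365 (one year) → Feb 17, 2116 (2800 left).
+366 (one year; includes Feb 29, 2116) → Feb 17, 2117 (2434 left).
+365 (one year) → Feb 17, 2118 (2069 left).
+365 (one year) → Feb 17, 2119 (1704 left).
+365 (one year) → Feb 17, 2120 (1339 left).
+366 (one year; includes Feb 29, 2120) → Feb 17, 2121 (973 left).
+365 (one year) → Feb 17, 2122 (608 left).
+365 (one year) → Feb 17, 2123 (243 left).
Feb has 28 days: +12 → Mar 1, 2123 (231 left).
Mar has 31 days: +31 → Apr 1, 2123 (200 left).
Apr has 30 days: +30 → May 1, 2123 (170 left).
May has 31 days: +31 → Jun 1, 2123 (139 left).
Jun has 30 days: +30 → Jul 1, 2123 (109 left).
Jul has 31 days: +31 → Aug 1, 2123 (78 left).
Aug has 31 days: +31 → Sep 1, 2123 (47 left).
Sep has 30 days: +30 → Oct 1, 2123 (17 left).
+17 → Oct 18, 2123.

October 18, 2123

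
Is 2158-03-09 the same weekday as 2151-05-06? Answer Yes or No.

From May 6, 2151 to Mar 9, 2158 is 2499 days.
2499 mod 7 = 0, so they are the same weekday.
(May 6, 2151 is a Thursday; Mar 9, 2158 is a Thursday.)

Yes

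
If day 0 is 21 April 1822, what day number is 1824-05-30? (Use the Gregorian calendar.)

770

Apr 21, 1822 → Apr 21, 1823: 365 days.
Apr 21, 1823 → Apr 21, 1824: 366 days (Feb 29, 1824 is in that span).
Apr 21, 1824 → May 21, 1824: 30 days (April has 30).
May 21, 1824 → May 30, 1824: 9 days.
Total: 770 days.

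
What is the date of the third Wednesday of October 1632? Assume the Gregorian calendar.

October 1, 1632 is a Friday.
The first Wednesday is therefore October 6 (5 days later).
The third Wednesday is 6 + 2×7 = October 20.

October 20, 1632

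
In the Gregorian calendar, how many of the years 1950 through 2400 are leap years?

Multiples of 4 in [1950,2400]: 113.
Of those, multiples of 100: 5 (not leap unless ÷400).
Multiples of 400: 2.
Leap years = 113 − 5 + 2 = 110.

110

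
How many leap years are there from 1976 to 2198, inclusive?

55

Multiples of 4 in [1976,2198]: 56.
Of those, multiples of 100: 2 (not leap unless ÷400).
Multiples of 400: 1.
Leap years = 56 − 2 + 1 = 55.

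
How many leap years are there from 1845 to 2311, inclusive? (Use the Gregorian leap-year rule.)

112

Multiples of 4 in [1845,2311]: 116.
Of those, multiples of 100: 5 (not leap unless ÷400).
Multiples of 400: 1.
Leap years = 116 − 5 + 1 = 112.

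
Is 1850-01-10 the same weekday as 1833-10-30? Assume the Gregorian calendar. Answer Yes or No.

From Oct 30, 1833 to Jan 10, 1850 is 5916 days.
5916 mod 7 = 1, so they are different weekdays.
(Oct 30, 1833 is a Wednesday; Jan 10, 1850 is a Thursday.)

No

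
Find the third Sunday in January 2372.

January 16, 2372

January 1, 2372 is a Saturday.
The first Sunday is therefore January 2 (1 days later).
The third Sunday is 2 + 2×7 = January 16.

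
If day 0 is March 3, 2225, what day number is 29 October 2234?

Mar 3, 2225 → Mar 3, 2226: 365 days.
Mar 3, 2226 → Mar 3, 2227: 365 days.
Mar 3, 2227 → Mar 3, 2228: 366 days (Feb 29, 2228 is in that span).
Mar 3, 2228 → Mar 3, 2229: 365 days.
Mar 3, 2229 → Mar 3, 2230: 365 days.
Mar 3, 2230 → Mar 3, 2231: 365 days.
Mar 3, 2231 → Mar 3, 2232: 366 days (Feb 29, 2232 is in that span).
Mar 3, 2232 → Mar 3, 2233: 365 days.
Mar 3, 2233 → Mar 3, 2234: 365 days.
Mar 3, 2234 → Apr 3, 2234: 31 days (March has 31).
Apr 3, 2234 → May 3, 2234: 30 days (April has 30).
May 3, 2234 → Jun 3, 2234: 31 days (May has 31).
Jun 3, 2234 → Jul 3, 2234: 30 days (June has 30).
Jul 3, 2234 → Aug 3, 2234: 31 days (July has 31).
Aug 3, 2234 → Sep 3, 2234: 31 days (August has 31).
Sep 3, 2234 → Oct 3, 2234: 30 days (September has 30).
Oct 3, 2234 → Oct 29, 2234: 26 days.
Total: 3527 days.

3527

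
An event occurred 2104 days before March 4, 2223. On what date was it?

May 30, 2217

−365 (one year) → Mar 4, 2222 (1739 left).
−365 (one year) → Mar 4, 2221 (1374 left).
−365 (one year) → Mar 4, 2220 (1009 left).
−366 (one year; includes Feb 29, 2220) → Mar 4, 2219 (643 left).
−365 (one year) → Mar 4, 2218 (278 left).
−4 → Feb 28, 2218 (end of Feb, 28 days; 274 left).
−28 → Jan 31, 2218 (end of Jan, 31 days; 246 left).
−31 → Dec 31, 2217 (end of Dec, 31 days; 215 left).
−31 → Nov 30, 2217 (end of Nov, 30 days; 184 left).
−30 → Oct 31, 2217 (end of Oct, 31 days; 154 left).
−31 → Sep 30, 2217 (end of Sep, 30 days; 123 left).
−30 → Aug 31, 2217 (end of Aug, 31 days; 93 left).
−31 → Jul 31, 2217 (end of Jul, 31 days; 62 left).
−31 → Jun 30, 2217 (end of Jun, 30 days; 31 left).
−30 → May 31, 2217 (end of May, 31 days; 1 left).
−1 → May 30, 2217.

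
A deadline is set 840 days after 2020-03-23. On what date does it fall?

+365 (one year) → Mar 23, 2021 (475 left).
+365 (one year) → Mar 23, 2022 (110 left).
Mar has 31 days: +9 → Apr 1, 2022 (101 left).
Apr has 30 days: +30 → May 1, 2022 (71 left).
May has 31 days: +31 → Jun 1, 2022 (40 left).
Jun has 30 days: +30 → Jul 1, 2022 (10 left).
+10 → Jul 11, 2022.

July 11, 2022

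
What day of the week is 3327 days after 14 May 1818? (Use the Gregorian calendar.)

Saturday

First find the weekday of May 14, 1818. Doomsday rule: the anchor day for the 1800s is Friday. For year 18: 18÷12 = 1 r 6, and 6÷4 = 1, so 1+6+1 = 8.
Friday + 8 ≡ Saturday — that's 1818's doomsday.
In May the doomsday date is May 9.
May 14 is 5 days after May 9; 5 mod 7 = 5, so Saturday + 5 = Thursday.
3327 mod 7 = 2, so 3327 days after a Thursday is Thursday + 2 = Saturday.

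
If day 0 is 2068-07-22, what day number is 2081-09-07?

Jul 22, 2068 → Jul 22, 2069: 365 days.
Jul 22, 2069 → Jul 22, 2070: 365 days.
Jul 22, 2070 → Jul 22, 2071: 365 days.
Jul 22, 2071 → Jul 22, 2072: 366 days (Feb 29, 2072 is in that span).
Jul 22, 2072 → Jul 22, 2073: 365 days.
Jul 22, 2073 → Jul 22, 2074: 365 days.
Jul 22, 2074 → Jul 22, 2075: 365 days.
Jul 22, 2075 → Jul 22, 2076: 366 days (Feb 29, 2076 is in that span).
Jul 22, 2076 → Jul 22, 2077: 365 days.
Jul 22, 2077 → Jul 22, 2078: 365 days.
Jul 22, 2078 → Jul 22, 2079: 365 days.
Jul 22, 2079 → Jul 22, 2080: 366 days (Feb 29, 2080 is in that span).
Jul 22, 2080 → Jul 22, 2081: 365 days.
Jul 22, 2081 → Aug 22, 2081: 31 days (July has 31).
Aug 22, 2081 → Sep 7, 2081: 16 days.
Total: 4795 days.

4795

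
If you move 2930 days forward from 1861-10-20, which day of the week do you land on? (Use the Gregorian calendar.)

Thursday

First find the weekday of Oct 20, 1861. Doomsday rule: the anchor day for the 1800s is Friday. For year 61: 61÷12 = 5 r 1, and 1÷4 = 0, so 5+1+0 = 6.
Friday + 6 ≡ Thursday — that's 1861's doomsday.
In October the doomsday date is Oct 10.
Oct 20 is 10 days after Oct 10; 10 mod 7 = 3, so Thursday + 3 = Sunday.
2930 mod 7 = 4, so 2930 days after a Sunday is Sunday + 4 = Thursday.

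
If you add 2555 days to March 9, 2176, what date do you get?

+365 (one year) → Mar 9, 2177 (2190 left).
+365 (one year) → Mar 9, 2178 (1825 left).
+365 (one year) → Mar 9, 2179 (1460 left).
+366 (one year; includes Feb 29, 2180) → Mar 9, 2180 (1094 left).
+365 (one year) → Mar 9, 2181 (729 left).
+365 (one year) → Mar 9, 2182 (364 left).
Mar has 31 days: +23 → Apr 1, 2182 (341 left).
Apr has 30 days: +30 → May 1, 2182 (311 left).
May has 31 days: +31 → Jun 1, 2182 (280 left).
Jun has 30 days: +30 → Jul 1, 2182 (250 left).
Jul has 31 days: +31 → Aug 1, 2182 (219 left).
Aug has 31 days: +31 → Sep 1, 2182 (188 left).
Sep has 30 days: +30 → Oct 1, 2182 (158 left).
Oct has 31 days: +31 → Nov 1, 2182 (127 left).
Nov has 30 days: +30 → Dec 1, 2182 (97 left).
Dec has 31 days: +31 → Jan 1, 2183 (66 left).
Jan has 31 days: +31 → Feb 1, 2183 (35 left).
Feb has 28 days: +28 → Mar 1, 2183 (7 left).
+7 → Mar 8, 2183.

March 8, 2183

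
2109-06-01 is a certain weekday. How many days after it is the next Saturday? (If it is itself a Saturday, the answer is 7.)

Jun 1, 2109 is a Saturday.
From Saturday to the next Saturday is 7 days.

7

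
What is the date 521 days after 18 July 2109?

+365 (one year) → Jul 18, 2110 (156 left).
Jul has 31 days: +14 → Aug 1, 2110 (142 left).
Aug has 31 days: +31 → Sep 1, 2110 (111 left).
Sep has 30 days: +30 → Oct 1, 2110 (81 left).
Oct has 31 days: +31 → Nov 1, 2110 (50 left).
Nov has 30 days: +30 → Dec 1, 2110 (20 left).
+20 → Dec 21, 2110.

December 21, 2110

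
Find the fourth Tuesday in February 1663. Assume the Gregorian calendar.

February 1, 1663 is a Thursday.
The first Tuesday is therefore February 6 (5 days later).
The fourth Tuesday is 6 + 3×7 = February 27.

February 27, 1663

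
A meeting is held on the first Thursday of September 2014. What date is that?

September 4, 2014

September 1, 2014 is a Monday.
The first Thursday is therefore September 4 (3 days later).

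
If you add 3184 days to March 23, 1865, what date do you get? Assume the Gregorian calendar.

December 10, 1873

+365 (one year) → Mar 23, 1866 (2819 left).
+365 (one year) → Mar 23, 1867 (2454 left).
+366 (one year; includes Feb 29, 1868) → Mar 23, 1868 (2088 left).
+365 (one year) → Mar 23, 1869 (1723 left).
+365 (one year) → Mar 23, 1870 (1358 left).
+365 (one year) → Mar 23, 1871 (993 left).
+366 (one year; includes Feb 29, 1872) → Mar 23, 1872 (627 left).
+365 (one year) → Mar 23, 1873 (262 left).
Mar has 31 days: +9 → Apr 1, 1873 (253 left).
Apr has 30 days: +30 → May 1, 1873 (223 left).
May has 31 days: +31 → Jun 1, 1873 (192 left).
Jun has 30 days: +30 → Jul 1, 1873 (162 left).
Jul has 31 days: +31 → Aug 1, 1873 (131 left).
Aug has 31 days: +31 → Sep 1, 1873 (100 left).
Sep has 30 days: +30 → Oct 1, 1873 (70 left).
Oct has 31 days: +31 → Nov 1, 1873 (39 left).
Nov has 30 days: +30 → Dec 1, 1873 (9 left).
+9 → Dec 10, 1873.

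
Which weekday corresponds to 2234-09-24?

Doomsday rule: the anchor day for the 2200s is Friday. For year 34: 34÷12 = 2 r 10, and 10÷4 = 2, so 2+10+2 = 14.
Friday + 14 ≡ Friday — that's 2234's doomsday.
In September the doomsday date is Sep 5.
Sep 24 is 19 days after Sep 5; 19 mod 7 = 5, so Friday + 5 = Wednesday.

Wednesday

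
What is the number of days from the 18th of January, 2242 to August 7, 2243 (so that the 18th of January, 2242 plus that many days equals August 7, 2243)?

Jan 18, 2242 → Jan 18, 2243: 365 days.
Jan 18, 2243 → Feb 18, 2243: 31 days (January has 31).
Feb 18, 2243 → Mar 18, 2243: 28 days (February has 28).
Mar 18, 2243 → Apr 18, 2243: 31 days (March has 31).
Apr 18, 2243 → May 18, 2243: 30 days (April has 30).
May 18, 2243 → Jun 18, 2243: 31 days (May has 31).
Jun 18, 2243 → Jul 18, 2243: 30 days (June has 30).
Jul 18, 2243 → Aug 7, 2243: 20 days.
Total: 566 days.

566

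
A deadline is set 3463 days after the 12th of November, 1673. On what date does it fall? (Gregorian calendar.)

+365 (one year) → Nov 12, 1674 (3098 left).
+365 (one year) → Nov 12, 1675 (2733 left).
+366 (one year; includes Feb 29, 1676) → Nov 12, 1676 (2367 left).
+365 (one year) → Nov 12, 1677 (2002 left).
+365 (one year) → Nov 12, 1678 (1637 left).
+365 (one year) → Nov 12, 1679 (1272 left).
+366 (one year; includes Feb 29, 1680) → Nov 12, 1680 (906 left).
+365 (one year) → Nov 12, 1681 (541 left).
+365 (one year) → Nov 12, 1682 (176 left).
Nov has 30 days: +19 → Dec 1, 1682 (157 left).
Dec has 31 days: +31 → Jan 1, 1683 (126 left).
Jan has 31 days: +31 → Feb 1, 1683 (95 left).
Feb has 28 days: +28 → Mar 1, 1683 (67 left).
Mar has 31 days: +31 → Apr 1, 1683 (36 left).
Apr has 30 days: +30 → May 1, 1683 (6 left).
+6 → May 7, 1683.

May 7, 1683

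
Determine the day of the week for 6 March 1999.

Saturday

January 1, 1999 is a Friday.
Jan 1, 1999 → Feb 1, 1999: 31 days (January has 31).
Feb 1, 1999 → Mar 1, 1999: 28 days (February has 28).
Mar 1, 1999 → Mar 6, 1999: 5 days.
Total: 64 days.
64 mod 7 = 1, so Friday + 1 = Saturday.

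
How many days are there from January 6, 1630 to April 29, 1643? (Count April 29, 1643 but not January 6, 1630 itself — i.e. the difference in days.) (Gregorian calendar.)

Jan 6, 1630 → Jan 6, 1631: 365 days.
Jan 6, 1631 → Jan 6, 1632: 365 days.
Jan 6, 1632 → Jan 6, 1633: 366 days (Feb 29, 1632 is in that span).
Jan 6, 1633 → Jan 6, 1634: 365 days.
Jan 6, 1634 → Jan 6, 1635: 365 days.
Jan 6, 1635 → Jan 6, 1636: 365 days.
Jan 6, 1636 → Jan 6, 1637: 366 days (Feb 29, 1636 is in that span).
Jan 6, 1637 → Jan 6, 1638: 365 days.
Jan 6, 1638 → Jan 6, 1639: 365 days.
Jan 6, 1639 → Jan 6, 1640: 365 days.
Jan 6, 1640 → Jan 6, 1641: 366 days (Feb 29, 1640 is in that span).
Jan 6, 1641 → Jan 6, 1642: 365 days.
Jan 6, 1642 → Jan 6, 1643: 365 days.
Jan 6, 1643 → Feb 6, 1643: 31 days (January has 31).
Feb 6, 1643 → Mar 6, 1643: 28 days (February has 28).
Mar 6, 1643 → Apr 6, 1643: 31 days (March has 31).
Apr 6, 1643 → Apr 29, 1643: 23 days.
Total: 4861 days.

4861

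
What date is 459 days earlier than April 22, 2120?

January 19, 2119

−366 (one year; includes Feb 29, 2120) → Apr 22, 2119 (93 left).
−22 → Mar 31, 2119 (end of Mar, 31 days; 71 left).
−31 → Feb 28, 2119 (end of Feb, 28 days; 40 left).
−28 → Jan 31, 2119 (end of Jan, 31 days; 12 left).
−12 → Jan 19, 2119.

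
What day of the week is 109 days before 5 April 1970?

First find the weekday of Apr 5, 1970. Doomsday rule: the anchor day for the 1900s is Wednesday. For year 70: 70÷12 = 5 r 10, and 10÷4 = 2, so 5+10+2 = 17.
Wednesday + 17 ≡ Saturday — that's 1970's doomsday.
In April the doomsday date is Apr 4.
Apr 5 is 1 day after Apr 4; 1 mod 7 = 1, so Saturday + 1 = Sunday.
109 mod 7 = 4, so 109 days before a Sunday is Sunday − 4 = Wednesday.

Wednesday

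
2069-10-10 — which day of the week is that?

Thursday

Doomsday rule: the anchor day for the 2000s is Tuesday. For year 69: 69÷12 = 5 r 9, and 9÷4 = 2, so 5+9+2 = 16.
Tuesday + 16 ≡ Thursday — that's 2069's doomsday.
In October the doomsday date is Oct 10.
Oct 10 is the doomsday itself: Thursday.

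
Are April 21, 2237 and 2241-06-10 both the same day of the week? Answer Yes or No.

From Apr 21, 2237 to Jun 10, 2241 is 1511 days.
1511 mod 7 = 6, so they are different weekdays.
(Apr 21, 2237 is a Friday; Jun 10, 2241 is a Thursday.)

No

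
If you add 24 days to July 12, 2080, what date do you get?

Jul has 31 days: +20 → Aug 1, 2080 (4 left).
+4 → Aug 5, 2080.

August 5, 2080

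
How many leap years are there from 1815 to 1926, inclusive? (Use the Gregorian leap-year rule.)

Multiples of 4 in [1815,1926]: 28.
Of those, multiples of 100: 1 (not leap unless ÷400).
Multiples of 400: 0.
Leap years = 28 − 1 + 0 = 27.

27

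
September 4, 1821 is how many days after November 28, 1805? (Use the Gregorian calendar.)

5759

Nov 28, 1805 → Nov 28, 1806: 365 days.
Nov 28, 1806 → Nov 28, 1807: 365 days.
Nov 28, 1807 → Nov 28, 1808: 366 days (Feb 29, 1808 is in that span).
Nov 28, 1808 → Nov 28, 1809: 365 days.
Nov 28, 1809 → Nov 28, 1810: 365 days.
Nov 28, 1810 → Nov 28, 1811: 365 days.
Nov 28, 1811 → Nov 28, 1812: 366 days (Feb 29, 1812 is in that span).
Nov 28, 1812 → Nov 28, 1813: 365 days.
Nov 28, 1813 → Nov 28, 1814: 365 days.
Nov 28, 1814 → Nov 28, 1815: 365 days.
Nov 28, 1815 → Nov 28, 1816: 366 days (Feb 29, 1816 is in that span).
Nov 28, 1816 → Nov 28, 1817: 365 days.
Nov 28, 1817 → Nov 28, 1818: 365 days.
Nov 28, 1818 → Nov 28, 1819: 365 days.
Nov 28, 1819 → Nov 28, 1820: 366 days (Feb 29, 1820 is in that span).
Nov 28, 1820 → Dec 28, 1820: 30 days (November has 30).
Dec 28, 1820 → Jan 28, 1821: 31 days (December has 31).
Jan 28, 1821 → Feb 28, 1821: 31 days (January has 31).
Feb 28, 1821 → Mar 28, 1821: 28 days (February has 28).
Mar 28, 1821 → Apr 28, 1821: 31 days (March has 31).
Apr 28, 1821 → May 28, 1821: 30 days (April has 30).
May 28, 1821 → Jun 28, 1821: 31 days (May has 31).
Jun 28, 1821 → Jul 28, 1821: 30 days (June has 30).
Jul 28, 1821 → Aug 28, 1821: 31 days (July has 31).
Aug 28, 1821 → Sep 4, 1821: 7 days.
Total: 5759 days.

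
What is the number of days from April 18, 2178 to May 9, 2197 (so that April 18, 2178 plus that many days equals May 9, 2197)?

Apr 18, 2178 → Apr 18, 2179: 365 days.
Apr 18, 2179 → Apr 18, 2180: 366 days (Feb 29, 2180 is in that span).
Apr 18, 2180 → Apr 18, 2181: 365 days.
Apr 18, 2181 → Apr 18, 2182: 365 days.
Apr 18, 2182 → Apr 18, 2183: 365 days.
Apr 18, 2183 → Apr 18, 2184: 366 days (Feb 29, 2184 is in that span).
Apr 18, 2184 → Apr 18, 2185: 365 days.
Apr 18, 2185 → Apr 18, 2186: 365 days.
Apr 18, 2186 → Apr 18, 2187: 365 days.
Apr 18, 2187 → Apr 18, 2188: 366 days (Feb 29, 2188 is in that span).
Apr 18, 2188 → Apr 18, 2189: 365 days.
Apr 18, 2189 → Apr 18, 2190: 365 days.
Apr 18, 2190 → Apr 18, 2191: 365 days.
Apr 18, 2191 → Apr 18, 2192: 366 days (Feb 29, 2192 is in that span).
Apr 18, 2192 → Apr 18, 2193: 365 days.
Apr 18, 2193 → Apr 18, 2194: 365 days.
Apr 18, 2194 → Apr 18, 2195: 365 days.
Apr 18, 2195 → Apr 18, 2196: 366 days (Feb 29, 2196 is in that span).
Apr 18, 2196 → May 18, 2196: 30 days (April has 30).
May 18, 2196 → Jun 18, 2196: 31 days (May has 31).
Jun 18, 2196 → Jul 18, 2196: 30 days (June has 30).
Jul 18, 2196 → Aug 18, 2196: 31 days (July has 31).
Aug 18, 2196 → Sep 18, 2196: 31 days (August has 31).
Sep 18, 2196 → Oct 18, 2196: 30 days (September has 30).
Oct 18, 2196 → Nov 18, 2196: 31 days (October has 31).
Nov 18, 2196 → Dec 18, 2196: 30 days (November has 30).
Dec 18, 2196 → Jan 18, 2197: 31 days (December has 31).
Jan 18, 2197 → Feb 18, 2197: 31 days (January has 31).
Feb 18, 2197 → Mar 18, 2197: 28 days (February has 28).
Mar 18, 2197 → Apr 18, 2197: 31 days (March has 31).
Apr 18, 2197 → May 9, 2197: 21 days.
Total: 6961 days.

6961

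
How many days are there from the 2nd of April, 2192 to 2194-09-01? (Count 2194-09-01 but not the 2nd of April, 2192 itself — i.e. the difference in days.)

882

Apr 2, 2192 → Apr 2, 2193: 365 days.
Apr 2, 2193 → Apr 2, 2194: 365 days.
Apr 2, 2194 → May 2, 2194: 30 days (April has 30).
May 2, 2194 → Jun 2, 2194: 31 days (May has 31).
Jun 2, 2194 → Jul 2, 2194: 30 days (June has 30).
Jul 2, 2194 → Aug 2, 2194: 31 days (July has 31).
Aug 2, 2194 → Sep 1, 2194: 30 days.
Total: 882 days.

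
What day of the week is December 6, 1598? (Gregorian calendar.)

Sunday

Doomsday rule: the anchor day for the 1500s is Wednesday. For year 98: 98÷12 = 8 r 2, and 2÷4 = 0, so 8+2+0 = 10.
Wednesday + 10 ≡ Saturday — that's 1598's doomsday.
In December the doomsday date is Dec 12.
Dec 6 is 6 days before Dec 12; 6 mod 7 = 6, so Saturday − 6 = Sunday.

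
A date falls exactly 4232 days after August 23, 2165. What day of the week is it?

Aug 23, 2165 is a Friday.
4232 mod 7 = 4, so 4232 days after a Friday is Friday + 4 = Tuesday.

Tuesday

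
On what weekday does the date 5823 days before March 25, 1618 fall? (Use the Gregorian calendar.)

Mar 25, 1618 is a Sunday.
5823 mod 7 = 6, so 5823 days before a Sunday is Sunday − 6 = Monday.

Monday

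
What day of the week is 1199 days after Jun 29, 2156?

Jun 29, 2156 is a Tuesday.
1199 mod 7 = 2, so 1199 days after a Tuesday is Tuesday + 2 = Thursday.

Thursday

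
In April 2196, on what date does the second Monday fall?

April 1, 2196 is a Friday.
The first Monday is therefore April 4 (3 days later).
The second Monday is 4 + 1×7 = April 11.

April 11, 2196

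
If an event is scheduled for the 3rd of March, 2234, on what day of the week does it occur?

Doomsday rule: the anchor day for the 2200s is Friday. For year 34: 34÷12 = 2 r 10, and 10÷4 = 2, so 2+10+2 = 14.
Friday + 14 ≡ Friday — that's 2234's doomsday.
In March the doomsday date is Mar 14.
Mar 3 is 11 days before Mar 14; 11 mod 7 = 4, so Friday − 4 = Monday.

Monday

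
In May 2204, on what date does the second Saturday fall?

May 1, 2204 is a Tuesday.
The first Saturday is therefore May 5 (4 days later).
The second Saturday is 5 + 1×7 = May 12.

May 12, 2204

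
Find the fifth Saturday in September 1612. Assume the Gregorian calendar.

September 1, 1612 is a Saturday.
The first Saturday is therefore September 1 (same day).
The fifth Saturday is 1 + 4×7 = September 29.

September 29, 1612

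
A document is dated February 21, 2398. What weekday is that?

Saturday

Doomsday rule: the anchor day for the 2300s is Wednesday. For year 98: 98÷12 = 8 r 2, and 2÷4 = 0, so 8+2+0 = 10.
Wednesday + 10 ≡ Saturday — that's 2398's doomsday.
In February the doomsday date is Feb 28 (2398 is not a leap year).
Feb 21 is 7 days before Feb 28; 7 mod 7 = 0, so Saturday − 0 = Saturday.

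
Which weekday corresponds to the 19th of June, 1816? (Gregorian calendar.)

Wednesday

Doomsday rule: the anchor day for the 1800s is Friday. For year 16: 16÷12 = 1 r 4, and 4÷4 = 1, so 1+4+1 = 6.
Friday + 6 ≡ Thursday — that's 1816's doomsday.
In June the doomsday date is Jun 6.
Jun 19 is 13 days after Jun 6; 13 mod 7 = 6, so Thursday + 6 = Wednesday.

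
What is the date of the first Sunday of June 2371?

June 6, 2371

June 1, 2371 is a Tuesday.
The first Sunday is therefore June 6 (5 days later).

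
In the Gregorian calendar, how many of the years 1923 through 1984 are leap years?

16

Multiples of 4 in [1923,1984]: 16.
Of those, multiples of 100: 0 (not leap unless ÷400).
Multiples of 400: 0.
Leap years = 16 − 0 + 0 = 16.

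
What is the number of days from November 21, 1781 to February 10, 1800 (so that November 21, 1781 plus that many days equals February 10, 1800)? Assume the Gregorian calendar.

6655

Nov 21, 1781 → Nov 21, 1782: 365 days.
Nov 21, 1782 → Nov 21, 1783: 365 days.
Nov 21, 1783 → Nov 21, 1784: 366 days (Feb 29, 1784 is in that span).
Nov 21, 1784 → Nov 21, 1785: 365 days.
Nov 21, 1785 → Nov 21, 1786: 365 days.
Nov 21, 1786 → Nov 21, 1787: 365 days.
Nov 21, 1787 → Nov 21, 1788: 366 days (Feb 29, 1788 is in that span).
Nov 21, 1788 → Nov 21, 1789: 365 days.
Nov 21, 1789 → Nov 21, 1790: 365 days.
Nov 21, 1790 → Nov 21, 1791: 365 days.
Nov 21, 1791 → Nov 21, 1792: 366 days (Feb 29, 1792 is in that span).
Nov 21, 1792 → Nov 21, 1793: 365 days.
Nov 21, 1793 → Nov 21, 1794: 365 days.
Nov 21, 1794 → Nov 21, 1795: 365 days.
Nov 21, 1795 → Nov 21, 1796: 366 days (Feb 29, 1796 is in that span).
Nov 21, 1796 → Nov 21, 1797: 365 days.
Nov 21, 1797 → Nov 21, 1798: 365 days.
Nov 21, 1798 → Nov 21, 1799: 365 days.
Nov 21, 1799 → Dec 21, 1799: 30 days (November has 30).
Dec 21, 1799 → Jan 21, 1800: 31 days (December has 31).
Jan 21, 1800 → Feb 10, 1800: 20 days.
Total: 6655 days.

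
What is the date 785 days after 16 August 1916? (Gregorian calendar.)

October 10, 1918

+365 (one year) → Aug 16, 1917 (420 left).
+365 (one year) → Aug 16, 1918 (55 left).
Aug has 31 days: +16 → Sep 1, 1918 (39 left).
Sep has 30 days: +30 → Oct 1, 1918 (9 left).
+9 → Oct 10, 1918.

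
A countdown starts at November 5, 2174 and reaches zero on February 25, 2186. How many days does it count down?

4130

Nov 5, 2174 → Nov 5, 2175: 365 days.
Nov 5, 2175 → Nov 5, 2176: 366 days (Feb 29, 2176 is in that span).
Nov 5, 2176 → Nov 5, 2177: 365 days.
Nov 5, 2177 → Nov 5, 2178: 365 days.
Nov 5, 2178 → Nov 5, 2179: 365 days.
Nov 5, 2179 → Nov 5, 2180: 366 days (Feb 29, 2180 is in that span).
Nov 5, 2180 → Nov 5, 2181: 365 days.
Nov 5, 2181 → Nov 5, 2182: 365 days.
Nov 5, 2182 → Nov 5, 2183: 365 days.
Nov 5, 2183 → Nov 5, 2184: 366 days (Feb 29, 2184 is in that span).
Nov 5, 2184 → Nov 5, 2185: 365 days.
Nov 5, 2185 → Dec 5, 2185: 30 days (November has 30).
Dec 5, 2185 → Jan 5, 2186: 31 days (December has 31).
Jan 5, 2186 → Feb 5, 2186: 31 days (January has 31).
Feb 5, 2186 → Feb 25, 2186: 20 days.
Total: 4130 days.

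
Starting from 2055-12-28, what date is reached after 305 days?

October 28, 2056

Dec has 31 days: +4 → Jan 1, 2056 (301 left).
Jan has 31 days: +31 → Feb 1, 2056 (270 left).
Feb has 29 days: +29 → Mar 1, 2056 (241 left).
Mar has 31 days: +31 → Apr 1, 2056 (210 left).
Apr has 30 days: +30 → May 1, 2056 (180 left).
May has 31 days: +31 → Jun 1, 2056 (149 left).
Jun has 30 days: +30 → Jul 1, 2056 (119 left).
Jul has 31 days: +31 → Aug 1, 2056 (88 left).
Aug has 31 days: +31 → Sep 1, 2056 (57 left).
Sep has 30 days: +30 → Oct 1, 2056 (27 left).
+27 → Oct 28, 2056.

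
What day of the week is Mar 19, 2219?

Friday

Doomsday rule: the anchor day for the 2200s is Friday. For year 19: 19÷12 = 1 r 7, and 7÷4 = 1, so 1+7+1 = 9.
Friday + 9 ≡ Sunday — that's 2219's doomsday.
In March the doomsday date is Mar 14.
Mar 19 is 5 days after Mar 14; 5 mod 7 = 5, so Sunday + 5 = Friday.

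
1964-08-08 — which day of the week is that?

Saturday

January 1, 1964 is a Wednesday.
Jan 1, 1964 → Feb 1, 1964: 31 days (January has 31).
Feb 1, 1964 → Mar 1, 1964: 29 days (February has 29).
Mar 1, 1964 → Apr 1, 1964: 31 days (March has 31).
Apr 1, 1964 → May 1, 1964: 30 days (April has 30).
May 1, 1964 → Jun 1, 1964: 31 days (May has 31).
Jun 1, 1964 → Jul 1, 1964: 30 days (June has 30).
Jul 1, 1964 → Aug 1, 1964: 31 days (July has 31).
Aug 1, 1964 → Aug 8, 1964: 7 days.
Total: 220 days.
220 mod 7 = 3, so Wednesday + 3 = Saturday.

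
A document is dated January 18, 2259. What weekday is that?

Doomsday rule: the anchor day for the 2200s is Friday. For year 59: 59÷12 = 4 r 11, and 11÷4 = 2, so 4+11+2 = 17.
Friday + 17 ≡ Monday — that's 2259's doomsday.
In January the doomsday date is Jan 3 (2259 is not a leap year).
Jan 18 is 15 days after Jan 3; 15 mod 7 = 1, so Monday + 1 = Tuesday.

Tuesday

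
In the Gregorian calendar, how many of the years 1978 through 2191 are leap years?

52

Multiples of 4 in [1978,2191]: 53.
Of those, multiples of 100: 2 (not leap unless ÷400).
Multiples of 400: 1.
Leap years = 53 − 2 + 1 = 52.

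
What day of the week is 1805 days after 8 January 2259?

First find the weekday of Jan 8, 2259. Doomsday rule: the anchor day for the 2200s is Friday. For year 59: 59÷12 = 4 r 11, and 11÷4 = 2, so 4+11+2 = 17.
Friday + 17 ≡ Monday — that's 2259's doomsday.
In January the doomsday date is Jan 3 (2259 is not a leap year).
Jan 8 is 5 days after Jan 3; 5 mod 7 = 5, so Monday + 5 = Saturday.
1805 mod 7 = 6, so 1805 days after a Saturday is Saturday + 6 = Friday.

Friday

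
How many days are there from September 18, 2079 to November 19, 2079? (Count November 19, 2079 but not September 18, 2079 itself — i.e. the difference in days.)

Sep 18, 2079 → Oct 18, 2079: 30 days (September has 30).
Oct 18, 2079 → Nov 18, 2079: 31 days (October has 31).
Nov 18, 2079 → Nov 19, 2079: 1 days.
Total: 62 days.

62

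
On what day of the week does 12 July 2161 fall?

Doomsday rule: the anchor day for the 2100s is Sunday. For year 61: 61÷12 = 5 r 1, and 1÷4 = 0, so 5+1+0 = 6.
Sunday + 6 ≡ Saturday — that's 2161's doomsday.
In July the doomsday date is Jul 11.
Jul 12 is 1 day after Jul 11; 1 mod 7 = 1, so Saturday + 1 = Sunday.

Sunday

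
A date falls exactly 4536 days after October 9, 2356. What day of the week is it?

Tuesday

First find the weekday of Oct 9, 2356. Doomsday rule: the anchor day for the 2300s is Wednesday. For year 56: 56÷12 = 4 r 8, and 8÷4 = 2, so 4+8+2 = 14.
Wednesday + 14 ≡ Wednesday — that's 2356's doomsday.
In October the doomsday date is Oct 10.
Oct 9 is 1 day before Oct 10; 1 mod 7 = 1, so Wednesday − 1 = Tuesday.
4536 mod 7 = 0, so 4536 days after a Tuesday is Tuesday + 0 = Tuesday.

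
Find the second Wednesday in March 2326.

March 10, 2326

March 1, 2326 is a Monday.
The first Wednesday is therefore March 3 (2 days later).
The second Wednesday is 3 + 1×7 = March 10.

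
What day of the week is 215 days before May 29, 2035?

Thursday

First find the weekday of May 29, 2035. Doomsday rule: the anchor day for the 2000s is Tuesday. For year 35: 35÷12 = 2 r 11, and 11÷4 = 2, so 2+11+2 = 15.
Tuesday + 15 ≡ Wednesday — that's 2035's doomsday.
In May the doomsday date is May 9.
May 29 is 20 days after May 9; 20 mod 7 = 6, so Wednesday + 6 = Tuesday.
215 mod 7 = 5, so 215 days before a Tuesday is Tuesday − 5 = Thursday.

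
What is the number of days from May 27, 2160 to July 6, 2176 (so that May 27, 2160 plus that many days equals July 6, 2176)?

5884

May 27, 2160 → May 27, 2161: 365 days.
May 27, 2161 → May 27, 2162: 365 days.
May 27, 2162 → May 27, 2163: 365 days.
May 27, 2163 → May 27, 2164: 366 days (Feb 29, 2164 is in that span).
May 27, 2164 → May 27, 2165: 365 days.
May 27, 2165 → May 27, 2166: 365 days.
May 27, 2166 → May 27, 2167: 365 days.
May 27, 2167 → May 27, 2168: 366 days (Feb 29, 2168 is in that span).
May 27, 2168 → May 27, 2169: 365 days.
May 27, 2169 → May 27, 2170: 365 days.
May 27, 2170 → May 27, 2171: 365 days.
May 27, 2171 → May 27, 2172: 366 days (Feb 29, 2172 is in that span).
May 27, 2172 → May 27, 2173: 365 days.
May 27, 2173 → May 27, 2174: 365 days.
May 27, 2174 → May 27, 2175: 365 days.
May 27, 2175 → May 27, 2176: 366 days (Feb 29, 2176 is in that span).
May 27, 2176 → Jun 27, 2176: 31 days (May has 31).
Jun 27, 2176 → Jul 6, 2176: 9 days.
Total: 5884 days.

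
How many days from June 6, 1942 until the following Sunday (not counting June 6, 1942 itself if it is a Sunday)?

1

Jun 6, 1942 is a Saturday.
From Saturday to the next Sunday is 1 day.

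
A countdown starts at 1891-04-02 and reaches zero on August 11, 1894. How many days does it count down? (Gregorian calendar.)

1227

Apr 2, 1891 → Apr 2, 1892: 366 days (Feb 29, 1892 is in that span).
Apr 2, 1892 → Apr 2, 1893: 365 days.
Apr 2, 1893 → Apr 2, 1894: 365 days.
Apr 2, 1894 → May 2, 1894: 30 days (April has 30).
May 2, 1894 → Jun 2, 1894: 31 days (May has 31).
Jun 2, 1894 → Jul 2, 1894: 30 days (June has 30).
Jul 2, 1894 → Aug 2, 1894: 31 days (July has 31).
Aug 2, 1894 → Aug 11, 1894: 9 days.
Total: 1227 days.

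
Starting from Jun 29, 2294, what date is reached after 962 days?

February 15, 2297

+365 (one year) → Jun 29, 2295 (597 left).
+366 (one year; includes Feb 29, 2296) → Jun 29, 2296 (231 left).
Jun has 30 days: +2 → Jul 1, 2296 (229 left).
Jul has 31 days: +31 → Aug 1, 2296 (198 left).
Aug has 31 days: +31 → Sep 1, 2296 (167 left).
Sep has 30 days: +30 → Oct 1, 2296 (137 left).
Oct has 31 days: +31 → Nov 1, 2296 (106 left).
Nov has 30 days: +30 → Dec 1, 2296 (76 left).
Dec has 31 days: +31 → Jan 1, 2297 (45 left).
Jan has 31 days: +31 → Feb 1, 2297 (14 left).
+14 → Feb 15, 2297.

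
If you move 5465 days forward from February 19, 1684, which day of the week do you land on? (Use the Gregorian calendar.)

First find the weekday of Feb 19, 1684. Doomsday rule: the anchor day for the 1600s is Tuesday. For year 84: 84÷12 = 7 r 0, and 0÷4 = 0, so 7+0+0 = 7.
Tuesday + 7 ≡ Tuesday — that's 1684's doomsday.
In February the doomsday date is Feb 29 (1684 is a leap year (divisible by 4)).
Feb 19 is 10 days before Feb 29; 10 mod 7 = 3, so Tuesday − 3 = Saturday.
5465 mod 7 = 5, so 5465 days after a Saturday is Saturday + 5 = Thursday.

Thursday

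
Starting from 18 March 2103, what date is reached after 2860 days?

January 15, 2111

+366 (one year; includes Feb 29, 2104) → Mar 18, 2104 (2494 left).
+365 (one year) → Mar 18, 2105 (2129 left).
+365 (one year) → Mar 18, 2106 (1764 left).
+365 (one year) → Mar 18, 2107 (1399 left).
+366 (one year; includes Feb 29, 2108) → Mar 18, 2108 (1033 left).
+365 (one year) → Mar 18, 2109 (668 left).
+365 (one year) → Mar 18, 2110 (303 left).
Mar has 31 days: +14 → Apr 1, 2110 (289 left).
Apr has 30 days: +30 → May 1, 2110 (259 left).
May has 31 days: +31 → Jun 1, 2110 (228 left).
Jun has 30 days: +30 → Jul 1, 2110 (198 left).
Jul has 31 days: +31 → Aug 1, 2110 (167 left).
Aug has 31 days: +31 → Sep 1, 2110 (136 left).
Sep has 30 days: +30 → Oct 1, 2110 (106 left).
Oct has 31 days: +31 → Nov 1, 2110 (75 left).
Nov has 30 days: +30 → Dec 1, 2110 (45 left).
Dec has 31 days: +31 → Jan 1, 2111 (14 left).
+14 → Jan 15, 2111.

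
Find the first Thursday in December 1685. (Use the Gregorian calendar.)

December 1, 1685 is a Saturday.
The first Thursday is therefore December 6 (5 days later).

December 6, 1685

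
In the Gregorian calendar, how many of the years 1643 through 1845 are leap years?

Multiples of 4 in [1643,1845]: 51.
Of those, multiples of 100: 2 (not leap unless ÷400).
Multiples of 400: 0.
Leap years = 51 − 2 + 0 = 49.

49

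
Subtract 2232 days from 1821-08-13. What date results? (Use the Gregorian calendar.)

−365 (one year) → Aug 13, 1820 (1867 left).
−366 (one year; includes Feb 29, 1820) → Aug 13, 1819 (1501 left).
−365 (one year) → Aug 13, 1818 (1136 left).
−365 (one year) → Aug 13, 1817 (771 left).
−365 (one year) → Aug 13, 1816 (406 left).
−366 (one year; includes Feb 29, 1816) → Aug 13, 1815 (40 left).
−13 → Jul 31, 1815 (end of Jul, 31 days; 27 left).
−27 → Jul 4, 1815.

July 4, 1815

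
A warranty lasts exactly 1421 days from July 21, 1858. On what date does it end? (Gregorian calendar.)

June 11, 1862

+365 (one year) → Jul 21, 1859 (1056 left).
+366 (one year; includes Feb 29, 1860) → Jul 21, 1860 (690 left).
+365 (one year) → Jul 21, 1861 (325 left).
Jul has 31 days: +11 → Aug 1, 1861 (314 left).
Aug has 31 days: +31 → Sep 1, 1861 (283 left).
Sep has 30 days: +30 → Oct 1, 1861 (253 left).
Oct has 31 days: +31 → Nov 1, 1861 (222 left).
Nov has 30 days: +30 → Dec 1, 1861 (192 left).
Dec has 31 days: +31 → Jan 1, 1862 (161 left).
Jan has 31 days: +31 → Feb 1, 1862 (130 left).
Feb has 28 days: +28 → Mar 1, 1862 (102 left).
Mar has 31 days: +31 → Apr 1, 1862 (71 left).
Apr has 30 days: +30 → May 1, 1862 (41 left).
May has 31 days: +31 → Jun 1, 1862 (10 left).
+10 → Jun 11, 1862.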